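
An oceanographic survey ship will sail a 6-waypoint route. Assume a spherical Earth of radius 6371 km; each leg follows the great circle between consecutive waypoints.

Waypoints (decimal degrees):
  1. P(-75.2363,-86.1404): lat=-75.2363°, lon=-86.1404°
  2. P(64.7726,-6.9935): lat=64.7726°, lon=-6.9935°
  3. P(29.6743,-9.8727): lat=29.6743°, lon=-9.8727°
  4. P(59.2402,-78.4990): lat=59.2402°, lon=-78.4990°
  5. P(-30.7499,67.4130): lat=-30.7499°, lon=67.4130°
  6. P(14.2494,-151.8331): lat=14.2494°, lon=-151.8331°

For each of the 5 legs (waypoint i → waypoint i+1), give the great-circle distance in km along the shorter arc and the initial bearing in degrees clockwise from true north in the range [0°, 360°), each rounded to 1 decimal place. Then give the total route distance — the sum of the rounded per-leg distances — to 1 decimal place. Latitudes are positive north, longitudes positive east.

Leg 1: φ1=-1.3131212, φ2=1.1304951, Δφ=2.4436163, Δλ=1.3813740 rad; a=sin²(Δφ/2)+cosφ1·cosφ2·sin²(Δλ/2)=0.9271531601; c=2·atan2(√a, √(1-a))=2.595011109; dist=6371·c=16532.816 ≈ 16532.8 km; running total=16532.8 km
Leg 1 bearing: y=sinΔλ·cosφ2=0.41858837, x=cosφ1·sinφ2-sinφ1·cosφ2·cosΔλ=0.30813064; θ=atan2(y, x)=53.6425° ≈ 53.6°
Leg 2: φ1=1.1304951, φ2=0.5179142, Δφ=-0.6125809, Δλ=-0.0502515 rad; a=sin²(Δφ/2)+cosφ1·cosφ2·sin²(Δλ/2)=0.0911503437; c=2·atan2(√a, √(1-a))=0.613393437; dist=6371·c=3907.930 ≈ 3907.9 km; running total=20440.7 km
Leg 2 bearing: y=sinΔλ·cosφ2=-0.04364284, x=cosφ1·sinφ2-sinφ1·cosφ2·cosΔλ=-0.57398879; θ=atan2(y, x)=-175.6519° <0 so +360° → 184.3481° ≈ 184.3°
Leg 3: φ1=0.5179142, φ2=1.0339365, Δφ=0.5160223, Δλ=-1.1977549 rad; a=sin²(Δφ/2)+cosφ1·cosφ2·sin²(Δλ/2)=0.2063143561; c=2·atan2(√a, √(1-a))=0.942989389; dist=6371·c=6007.785 ≈ 6007.8 km; running total=26448.5 km
Leg 3 bearing: y=sinΔλ·cosφ2=-0.47626486, x=cosφ1·sinφ2-sinφ1·cosφ2·cosΔλ=0.65434452; θ=atan2(y, x)=-36.0490° <0 so +360° → 323.9510° ≈ 324.0°
Leg 4: φ1=1.0339365, φ2=-0.5366870, Δφ=-1.5706235, Δλ=2.5466448 rad; a=sin²(Δφ/2)+cosφ1·cosφ2·sin²(Δλ/2)=0.9016879627; c=2·atan2(√a, √(1-a))=2.503739383; dist=6371·c=15951.324 ≈ 15951.3 km; running total=42399.8 km
Leg 4 bearing: y=sinΔλ·cosφ2=0.48166819, x=cosφ1·sinφ2-sinφ1·cosφ2·cosΔλ=0.35011838; θ=atan2(y, x)=53.9871° ≈ 54.0°
Leg 5: φ1=-0.5366870, φ2=0.2486989, Δφ=0.7853859, Δλ=-3.8265663 rad; a=sin²(Δφ/2)+cosφ1·cosφ2·sin²(Δλ/2)=0.8854648975; c=2·atan2(√a, √(1-a))=2.451096021; dist=6371·c=15615.933 ≈ 15615.9 km; running total=58015.7 km
Leg 5 bearing: y=sinΔλ·cosφ2=0.61318810, x=cosφ1·sinφ2-sinφ1·cosφ2·cosΔλ=-0.17224286; θ=atan2(y, x)=105.6899° ≈ 105.7°

Leg 1: dist=16532.8 km, bearing=53.6°
Leg 2: dist=3907.9 km, bearing=184.3°
Leg 3: dist=6007.8 km, bearing=324.0°
Leg 4: dist=15951.3 km, bearing=54.0°
Leg 5: dist=15615.9 km, bearing=105.7°
Total: 58015.7 km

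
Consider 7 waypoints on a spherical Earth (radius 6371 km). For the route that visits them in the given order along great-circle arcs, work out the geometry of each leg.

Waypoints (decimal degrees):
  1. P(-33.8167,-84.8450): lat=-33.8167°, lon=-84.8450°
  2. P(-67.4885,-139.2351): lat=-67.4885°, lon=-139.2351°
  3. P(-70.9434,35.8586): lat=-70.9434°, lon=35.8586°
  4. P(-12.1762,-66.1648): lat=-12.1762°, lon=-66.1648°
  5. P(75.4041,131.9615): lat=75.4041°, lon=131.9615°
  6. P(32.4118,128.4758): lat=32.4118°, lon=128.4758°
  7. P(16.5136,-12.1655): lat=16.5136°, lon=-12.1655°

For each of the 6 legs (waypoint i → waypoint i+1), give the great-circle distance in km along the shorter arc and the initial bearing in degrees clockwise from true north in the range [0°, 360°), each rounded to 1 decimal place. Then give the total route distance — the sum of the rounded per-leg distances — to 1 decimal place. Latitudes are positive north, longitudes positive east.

Leg 1: φ1=-0.5902128, φ2=-1.1778965, Δφ=-0.5876838, Δλ=-0.9492863 rad; a=sin²(Δφ/2)+cosφ1·cosφ2·sin²(Δλ/2)=0.1503266052; c=2·atan2(√a, √(1-a))=0.796313098; dist=6371·c=5073.311 ≈ 5073.3 km; running total=5073.3 km
Leg 1 bearing: y=sinΔλ·cosφ2=-0.31127245, x=cosφ1·sinφ2-sinφ1·cosφ2·cosΔλ=-0.64344660; θ=atan2(y, x)=-154.1843° <0 so +360° → 205.8157° ≈ 205.8°
Leg 2: φ1=-1.1778965, φ2=-1.2381959, Δφ=-0.0602994, Δλ=3.0559616 rad; a=sin²(Δφ/2)+cosφ1·cosφ2·sin²(Δλ/2)=0.1256871689; c=2·atan2(√a, √(1-a))=0.724809611; dist=6371·c=4617.762 ≈ 4617.8 km; running total=9691.1 km
Leg 2 bearing: y=sinΔλ·cosφ2=0.02792457, x=cosφ1·sinφ2-sinφ1·cosφ2·cosΔλ=-0.66240459; θ=atan2(y, x)=177.5860° ≈ 177.6°
Leg 3: φ1=-1.2381959, φ2=-0.2125148, Δφ=1.0256811, Δλ=-1.7806442 rad; a=sin²(Δφ/2)+cosφ1·cosφ2·sin²(Δλ/2)=0.4335621302; c=2·atan2(√a, √(1-a))=1.437526439; dist=6371·c=9158.481 ≈ 9158.5 km; running total=18849.6 km
Leg 3 bearing: y=sinΔλ·cosφ2=-0.95605971, x=cosφ1·sinφ2-sinφ1·cosφ2·cosΔλ=-0.26133095; θ=atan2(y, x)=-105.2879° <0 so +360° → 254.7121° ≈ 254.7°
Leg 4: φ1=-0.2125148, φ2=1.3160498, Δφ=1.5285646, Δλ=3.4579563 rad; a=sin²(Δφ/2)+cosφ1·cosφ2·sin²(Δλ/2)=0.7191090911; c=2·atan2(√a, √(1-a))=2.024411751; dist=6371·c=12897.527 ≈ 12897.5 km; running total=31747.1 km
Leg 4 bearing: y=sinΔλ·cosφ2=-0.07840044, x=cosφ1·sinφ2-sinφ1·cosφ2·cosΔλ=0.89544302; θ=atan2(y, x)=-5.0038° <0 so +360° → 354.9962° ≈ 355.0°
Leg 5: φ1=1.3160498, φ2=0.5656926, Δφ=-0.7503572, Δλ=-0.0608369 rad; a=sin²(Δφ/2)+cosφ1·cosφ2·sin²(Δλ/2)=0.1344741123; c=2·atan2(√a, √(1-a))=0.750934181; dist=6371·c=4784.202 ≈ 4784.2 km; running total=36531.3 km
Leg 5 bearing: y=sinΔλ·cosφ2=-0.05132794, x=cosφ1·sinφ2-sinφ1·cosφ2·cosΔλ=-0.68038867; θ=atan2(y, x)=-175.6858° <0 so +360° → 184.3142° ≈ 184.3°
Leg 6: φ1=0.5656926, φ2=0.2882167, Δφ=-0.2774759, Δλ=-2.4546537 rad; a=sin²(Δφ/2)+cosφ1·cosφ2·sin²(Δλ/2)=0.7367314238; c=2·atan2(√a, √(1-a))=2.064014388; dist=6371·c=13149.836 ≈ 13149.8 km; running total=49681.1 km
Leg 6 bearing: y=sinΔλ·cosφ2=-0.60801515, x=cosφ1·sinφ2-sinφ1·cosφ2·cosΔλ=0.63729939; θ=atan2(y, x)=-43.6529° <0 so +360° → 316.3471° ≈ 316.3°

Leg 1: dist=5073.3 km, bearing=205.8°
Leg 2: dist=4617.8 km, bearing=177.6°
Leg 3: dist=9158.5 km, bearing=254.7°
Leg 4: dist=12897.5 km, bearing=355.0°
Leg 5: dist=4784.2 km, bearing=184.3°
Leg 6: dist=13149.8 km, bearing=316.3°
Total: 49681.1 km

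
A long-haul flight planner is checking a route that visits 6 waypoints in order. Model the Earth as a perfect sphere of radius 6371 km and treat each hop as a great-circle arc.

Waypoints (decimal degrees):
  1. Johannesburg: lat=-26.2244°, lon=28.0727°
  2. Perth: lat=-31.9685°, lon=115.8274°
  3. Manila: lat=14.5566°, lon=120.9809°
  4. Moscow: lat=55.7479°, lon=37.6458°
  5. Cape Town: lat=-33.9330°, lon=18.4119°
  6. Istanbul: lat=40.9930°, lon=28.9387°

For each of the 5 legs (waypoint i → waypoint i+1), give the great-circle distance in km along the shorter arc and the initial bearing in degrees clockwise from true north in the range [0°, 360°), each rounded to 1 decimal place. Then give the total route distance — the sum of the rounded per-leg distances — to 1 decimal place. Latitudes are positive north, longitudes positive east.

Leg 1: φ1=-0.4577021, φ2=-0.5579556, Δφ=-0.1002535, Δλ=1.5316084 rad; a=sin²(Δφ/2)+cosφ1·cosφ2·sin²(Δλ/2)=0.3681130073; c=2·atan2(√a, √(1-a))=1.303863654; dist=6371·c=8306.915 ≈ 8306.9 km; running total=8306.9 km
Leg 1 bearing: y=sinΔλ·cosφ2=0.84768800, x=cosφ1·sinφ2-sinφ1·cosφ2·cosΔλ=-0.46026986; θ=atan2(y, x)=118.5007° ≈ 118.5°
Leg 2: φ1=-0.5579556, φ2=0.2540606, Δφ=0.8120162, Δλ=0.0899455 rad; a=sin²(Δφ/2)+cosφ1·cosφ2·sin²(Δλ/2)=0.1576412420; c=2·atan2(√a, √(1-a))=0.816580296; dist=6371·c=5202.433 ≈ 5202.4 km; running total=13509.3 km
Leg 2 bearing: y=sinΔλ·cosφ2=0.08694094, x=cosφ1·sinφ2-sinφ1·cosφ2·cosΔλ=0.72360431; θ=atan2(y, x)=6.8512° ≈ 6.9°
Leg 3: φ1=0.2540606, φ2=0.9729844, Δφ=0.7189238, Δλ=-1.4544719 rad; a=sin²(Δφ/2)+cosφ1·cosφ2·sin²(Δλ/2)=0.3645130820; c=2·atan2(√a, √(1-a))=1.296391753; dist=6371·c=8259.312 ≈ 8259.3 km; running total=21768.6 km
Leg 3 bearing: y=sinΔλ·cosφ2=-0.55903155, x=cosφ1·sinφ2-sinφ1·cosφ2·cosΔλ=0.78361783; θ=atan2(y, x)=-35.5040° <0 so +360° → 324.4960° ≈ 324.5°
Leg 4: φ1=0.9729844, φ2=-0.5922426, Δφ=-1.5652270, Δλ=-0.3356949 rad; a=sin²(Δφ/2)+cosφ1·cosφ2·sin²(Δλ/2)=0.5102483534; c=2·atan2(√a, √(1-a))=1.591294469; dist=6371·c=10138.137 ≈ 10138.1 km; running total=31906.7 km
Leg 4 bearing: y=sinΔλ·cosφ2=-0.27332121, x=cosφ1·sinφ2-sinφ1·cosφ2·cosΔλ=-0.96170442; θ=atan2(y, x)=-164.1346° <0 so +360° → 195.8654° ≈ 195.9°
Leg 5: φ1=-0.5922426, φ2=0.7154628, Δφ=1.3077054, Δλ=0.1837273 rad; a=sin²(Δφ/2)+cosφ1·cosφ2·sin²(Δλ/2)=0.3752367837; c=2·atan2(√a, √(1-a))=1.318605139; dist=6371·c=8400.833 ≈ 8400.8 km; running total=40307.5 km
Leg 5 bearing: y=sinΔλ·cosφ2=0.13789663, x=cosφ1·sinφ2-sinφ1·cosφ2·cosΔλ=0.95849939; θ=atan2(y, x)=8.1868° ≈ 8.2°

Leg 1: dist=8306.9 km, bearing=118.5°
Leg 2: dist=5202.4 km, bearing=6.9°
Leg 3: dist=8259.3 km, bearing=324.5°
Leg 4: dist=10138.1 km, bearing=195.9°
Leg 5: dist=8400.8 km, bearing=8.2°
Total: 40307.5 km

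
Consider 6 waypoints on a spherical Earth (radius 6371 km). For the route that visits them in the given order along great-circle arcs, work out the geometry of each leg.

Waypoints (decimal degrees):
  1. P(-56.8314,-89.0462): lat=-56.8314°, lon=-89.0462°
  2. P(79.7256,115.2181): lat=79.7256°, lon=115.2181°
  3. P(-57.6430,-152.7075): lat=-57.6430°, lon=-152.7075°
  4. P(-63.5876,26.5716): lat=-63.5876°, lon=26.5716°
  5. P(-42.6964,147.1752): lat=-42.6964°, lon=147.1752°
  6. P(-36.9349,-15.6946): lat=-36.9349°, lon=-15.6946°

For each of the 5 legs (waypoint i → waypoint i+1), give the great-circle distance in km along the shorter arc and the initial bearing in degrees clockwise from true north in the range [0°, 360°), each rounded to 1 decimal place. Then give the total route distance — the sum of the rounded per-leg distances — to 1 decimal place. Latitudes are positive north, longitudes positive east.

Leg 1: dist=17331.7 km, bearing=349.7°
Leg 2: dist=16298.8 km, bearing=103.8°
Leg 3: dist=6534.7 km, bearing=179.6°
Leg 4: dist=7098.6 km, bearing=135.2°
Leg 5: dist=10992.1 km, bearing=193.8°
Total: 58255.9 km

Leg 1: φ1=-0.9918950, φ2=1.3914742, Δφ=2.3833693, Δλ=3.5650846 rad; a=sin²(Δφ/2)+cosφ1·cosφ2·sin²(Δλ/2)=0.9563021311; c=2·atan2(√a, √(1-a))=2.720405596; dist=6371·c=17331.704 ≈ 17331.7 km; running total=17331.7 km
Leg 1 bearing: y=sinΔλ·cosφ2=-0.07329747, x=cosφ1·sinφ2-sinφ1·cosφ2·cosΔλ=0.40222002; θ=atan2(y, x)=-10.3278° <0 so +360° → 349.6722° ≈ 349.7°
Leg 2: φ1=1.3914742, φ2=-1.0060601, Δφ=-2.3975344, Δλ=-4.6761839 rad; a=sin²(Δφ/2)+cosφ1·cosφ2·sin²(Δλ/2)=0.9173198808; c=2·atan2(√a, √(1-a))=2.558274755; dist=6371·c=16298.768 ≈ 16298.8 km; running total=33630.5 km
Leg 2 bearing: y=sinΔλ·cosφ2=0.53484225, x=cosφ1·sinφ2-sinφ1·cosφ2·cosΔλ=-0.13160635; θ=atan2(y, x)=103.8239° ≈ 103.8°
Leg 3: φ1=-1.0060601, φ2=-1.1098130, Δφ=-0.1037528, Δλ=3.1290106 rad; a=sin²(Δφ/2)+cosφ1·cosφ2·sin²(Δλ/2)=0.2407486978; c=2·atan2(√a, √(1-a))=1.025697492; dist=6371·c=6534.719 ≈ 6534.7 km; running total=40165.2 km
Leg 3 bearing: y=sinΔλ·cosφ2=0.00559673, x=cosφ1·sinφ2-sinφ1·cosφ2·cosΔλ=-0.85505773; θ=atan2(y, x)=179.6250° ≈ 179.6°
Leg 4: φ1=-1.1098130, φ2=-0.7451928, Δφ=0.3646202, Δλ=2.1049299 rad; a=sin²(Δφ/2)+cosφ1·cosφ2·sin²(Δλ/2)=0.2795548887; c=2·atan2(√a, √(1-a))=1.114206071; dist=6371·c=7098.607 ≈ 7098.6 km; running total=47263.8 km
Leg 4 bearing: y=sinΔλ·cosφ2=0.63258505, x=cosφ1·sinφ2-sinφ1·cosφ2·cosΔλ=-0.63675111; θ=atan2(y, x)=135.1880° ≈ 135.2°
Leg 5: φ1=-0.7451928, φ2=-0.6446356, Δφ=0.1005571, Δλ=-2.8426143 rad; a=sin²(Δφ/2)+cosφ1·cosφ2·sin²(Δλ/2)=0.5769603088; c=2·atan2(√a, √(1-a))=1.725331287; dist=6371·c=10992.086 ≈ 10992.1 km; running total=58255.9 km
Leg 5 bearing: y=sinΔλ·cosφ2=-0.23543461, x=cosφ1·sinφ2-sinφ1·cosφ2·cosΔλ=-0.95962440; θ=atan2(y, x)=-166.2153° <0 so +360° → 193.7847° ≈ 193.8°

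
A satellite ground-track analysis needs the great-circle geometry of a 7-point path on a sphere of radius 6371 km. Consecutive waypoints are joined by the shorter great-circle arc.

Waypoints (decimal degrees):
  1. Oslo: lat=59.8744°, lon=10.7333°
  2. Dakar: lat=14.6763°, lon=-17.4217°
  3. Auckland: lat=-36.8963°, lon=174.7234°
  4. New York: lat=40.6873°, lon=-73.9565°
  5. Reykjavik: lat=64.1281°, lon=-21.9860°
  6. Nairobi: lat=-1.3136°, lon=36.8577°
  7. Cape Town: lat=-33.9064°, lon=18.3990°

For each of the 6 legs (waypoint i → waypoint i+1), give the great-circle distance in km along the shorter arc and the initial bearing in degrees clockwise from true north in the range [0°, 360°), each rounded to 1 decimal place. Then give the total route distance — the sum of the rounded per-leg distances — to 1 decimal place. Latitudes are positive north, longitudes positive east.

Leg 1: φ1=1.0450054, φ2=0.2561498, Δφ=-0.7888557, Δλ=-0.4913975 rad; a=sin²(Δφ/2)+cosφ1·cosφ2·sin²(Δλ/2)=0.1763959700; c=2·atan2(√a, √(1-a))=0.866880067; dist=6371·c=5522.893 ≈ 5522.9 km; running total=5522.9 km
Leg 1 bearing: y=sinΔλ·cosφ2=-0.45646295, x=cosφ1·sinφ2-sinφ1·cosφ2·cosΔλ=-0.61054345; θ=atan2(y, x)=-143.2170° <0 so +360° → 216.7830° ≈ 216.8°
Leg 2: φ1=0.2561498, φ2=-0.6439619, Δφ=-0.9001117, Δλ=3.3535646 rad; a=sin²(Δφ/2)+cosφ1·cosφ2·sin²(Δλ/2)=0.9542115934; c=2·atan2(√a, √(1-a))=2.710292981; dist=6371·c=17267.277 ≈ 17267.3 km; running total=22790.2 km
Leg 2 bearing: y=sinΔλ·cosφ2=-0.16825234, x=cosφ1·sinφ2-sinφ1·cosφ2·cosΔλ=-0.38269892; θ=atan2(y, x)=-156.2675° <0 so +360° → 203.7325° ≈ 203.7°
Leg 3: φ1=-0.6439619, φ2=0.7101273, Δφ=1.3540893, Δλ=-4.3402830 rad; a=sin²(Δφ/2)+cosφ1·cosφ2·sin²(Δλ/2)=0.8059385449; c=2·atan2(√a, √(1-a))=2.229227946; dist=6371·c=14202.411 ≈ 14202.4 km; running total=36992.6 km
Leg 3 bearing: y=sinΔλ·cosφ2=0.70638509, x=cosφ1·sinφ2-sinφ1·cosφ2·cosΔλ=0.35584622; θ=atan2(y, x)=63.2630° ≈ 63.3°
Leg 4: φ1=0.7101273, φ2=1.1192465, Δφ=0.4091191, Δλ=0.9070563 rad; a=sin²(Δφ/2)+cosφ1·cosφ2·sin²(Δλ/2)=0.1047826362; c=2·atan2(√a, √(1-a))=0.659277948; dist=6371·c=4200.260 ≈ 4200.3 km; running total=41192.9 km
Leg 4 bearing: y=sinΔλ·cosφ2=0.34371845, x=cosφ1·sinφ2-sinφ1·cosφ2·cosΔλ=0.50702127; θ=atan2(y, x)=34.1340° ≈ 34.1°
Leg 5: φ1=1.1192465, φ2=-0.0229266, Δφ=-1.1421731, Δλ=1.0270163 rad; a=sin²(Δφ/2)+cosφ1·cosφ2·sin²(Δλ/2)=0.3974622321; c=2·atan2(√a, √(1-a))=1.364255444; dist=6371·c=8691.671 ≈ 8691.7 km; running total=49884.6 km
Leg 5 bearing: y=sinΔλ·cosφ2=0.85553422, x=cosφ1·sinφ2-sinφ1·cosφ2·cosΔλ=-0.47540007; θ=atan2(y, x)=119.0599° ≈ 119.1°
Leg 6: φ1=-0.0229266, φ2=-0.5917783, Δφ=-0.5688517, Δλ=-0.3221651 rad; a=sin²(Δφ/2)+cosφ1·cosφ2·sin²(Δλ/2)=0.1000839220; c=2·atan2(√a, √(1-a))=0.643780797; dist=6371·c=4101.527 ≈ 4101.5 km; running total=53986.1 km
Leg 6 bearing: y=sinΔλ·cosφ2=-0.26277959, x=cosφ1·sinφ2-sinφ1·cosφ2·cosΔλ=-0.53964378; θ=atan2(y, x)=-154.0362° <0 so +360° → 205.9638° ≈ 206.0°

Leg 1: dist=5522.9 km, bearing=216.8°
Leg 2: dist=17267.3 km, bearing=203.7°
Leg 3: dist=14202.4 km, bearing=63.3°
Leg 4: dist=4200.3 km, bearing=34.1°
Leg 5: dist=8691.7 km, bearing=119.1°
Leg 6: dist=4101.5 km, bearing=206.0°
Total: 53986.1 km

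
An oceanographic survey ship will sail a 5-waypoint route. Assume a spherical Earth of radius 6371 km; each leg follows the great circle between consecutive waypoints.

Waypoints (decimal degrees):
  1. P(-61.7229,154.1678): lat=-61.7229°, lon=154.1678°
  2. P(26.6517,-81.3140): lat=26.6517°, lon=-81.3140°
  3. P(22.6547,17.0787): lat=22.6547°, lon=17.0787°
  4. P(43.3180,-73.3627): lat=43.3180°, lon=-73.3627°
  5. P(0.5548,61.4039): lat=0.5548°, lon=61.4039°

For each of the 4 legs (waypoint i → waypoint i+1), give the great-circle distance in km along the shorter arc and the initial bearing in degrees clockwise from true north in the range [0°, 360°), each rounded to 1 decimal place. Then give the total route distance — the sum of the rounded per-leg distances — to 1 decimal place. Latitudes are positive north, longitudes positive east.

Leg 1: φ1=-1.0772678, φ2=0.4651599, Δφ=1.5424277, Δλ=-4.1099327 rad; a=sin²(Δφ/2)+cosφ1·cosφ2·sin²(Δλ/2)=0.8174825650; c=2·atan2(√a, √(1-a))=2.258759709; dist=6371·c=14390.558 ≈ 14390.6 km; running total=14390.6 km
Leg 1 bearing: y=sinΔλ·cosφ2=0.73640181, x=cosφ1·sinφ2-sinφ1·cosφ2·cosΔλ=-0.23352014; θ=atan2(y, x)=107.5943° ≈ 107.6°
Leg 2: φ1=0.4651599, φ2=0.3953991, Δφ=-0.0697608, Δλ=1.7172766 rad; a=sin²(Δφ/2)+cosφ1·cosφ2·sin²(Δλ/2)=0.4738034861; c=2·atan2(√a, √(1-a))=1.518379299; dist=6371·c=9673.595 ≈ 9673.6 km; running total=24064.2 km
Leg 2 bearing: y=sinΔλ·cosφ2=0.91296013, x=cosφ1·sinφ2-sinφ1·cosφ2·cosΔλ=0.40467119; θ=atan2(y, x)=66.0946° ≈ 66.1°
Leg 3: φ1=0.3953991, φ2=0.7560417, Δφ=0.3606426, Δλ=-1.5785002 rad; a=sin²(Δφ/2)+cosφ1·cosφ2·sin²(Δλ/2)=0.3704616557; c=2·atan2(√a, √(1-a))=1.308730197; dist=6371·c=8337.920 ≈ 8337.9 km; running total=32402.1 km
Leg 3 bearing: y=sinΔλ·cosφ2=-0.72753568, x=cosφ1·sinφ2-sinφ1·cosφ2·cosΔλ=0.63527247; θ=atan2(y, x)=-48.8731° <0 so +360° → 311.1269° ≈ 311.1°
Leg 4: φ1=0.7560417, φ2=0.0096831, Δφ=-0.7463586, Δλ=2.3521209 rad; a=sin²(Δφ/2)+cosφ1·cosφ2·sin²(Δλ/2)=0.7528468695; c=2·atan2(√a, √(1-a))=2.100982239; dist=6371·c=13385.358 ≈ 13385.4 km; running total=45787.5 km
Leg 4 bearing: y=sinΔλ·cosφ2=0.70994809, x=cosφ1·sinφ2-sinφ1·cosφ2·cosΔλ=0.49015054; θ=atan2(y, x)=55.3787° ≈ 55.4°

Leg 1: dist=14390.6 km, bearing=107.6°
Leg 2: dist=9673.6 km, bearing=66.1°
Leg 3: dist=8337.9 km, bearing=311.1°
Leg 4: dist=13385.4 km, bearing=55.4°
Total: 45787.5 km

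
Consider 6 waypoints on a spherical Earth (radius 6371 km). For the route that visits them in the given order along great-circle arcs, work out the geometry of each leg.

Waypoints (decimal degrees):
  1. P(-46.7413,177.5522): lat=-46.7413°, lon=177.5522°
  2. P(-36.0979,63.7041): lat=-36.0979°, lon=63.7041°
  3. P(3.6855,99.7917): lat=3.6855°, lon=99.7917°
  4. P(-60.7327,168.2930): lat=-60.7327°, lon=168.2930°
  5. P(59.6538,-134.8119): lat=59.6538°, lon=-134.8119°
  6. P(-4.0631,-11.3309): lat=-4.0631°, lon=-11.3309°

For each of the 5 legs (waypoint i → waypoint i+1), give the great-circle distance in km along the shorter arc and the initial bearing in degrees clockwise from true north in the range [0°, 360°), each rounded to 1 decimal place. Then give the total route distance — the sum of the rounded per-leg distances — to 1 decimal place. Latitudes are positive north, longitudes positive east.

Leg 1: φ1=-0.8157896, φ2=-0.6300272, Δφ=0.1857624, Δλ=-1.9870242 rad; a=sin²(Δφ/2)+cosφ1·cosφ2·sin²(Δλ/2)=0.3974038729; c=2·atan2(√a, √(1-a))=1.364136190; dist=6371·c=8690.912 ≈ 8690.9 km; running total=8690.9 km
Leg 1 bearing: y=sinΔλ·cosφ2=-0.73902392, x=cosφ1·sinφ2-sinφ1·cosφ2·cosΔλ=-0.64166953; θ=atan2(y, x)=-130.9667° <0 so +360° → 229.0333° ≈ 229.0°
Leg 2: φ1=-0.6300272, φ2=0.0643241, Δφ=0.6943513, Δλ=0.6298474 rad; a=sin²(Δφ/2)+cosφ1·cosφ2·sin²(Δλ/2)=0.1931268853; c=2·atan2(√a, √(1-a))=0.909999392; dist=6371·c=5797.606 ≈ 5797.6 km; running total=14488.5 km
Leg 2 bearing: y=sinΔλ·cosφ2=0.58780333, x=cosφ1·sinφ2-sinφ1·cosφ2·cosΔλ=0.52707002; θ=atan2(y, x)=48.1181° ≈ 48.1°
Leg 3: φ1=0.0643241, φ2=-1.0599856, Δφ=-1.1243097, Δλ=1.1955732 rad; a=sin²(Δφ/2)+cosφ1·cosφ2·sin²(Δλ/2)=0.4386391860; c=2·atan2(√a, √(1-a))=1.447764549; dist=6371·c=9223.708 ≈ 9223.7 km; running total=23712.2 km
Leg 3 bearing: y=sinΔλ·cosφ2=0.45487094, x=cosφ1·sinφ2-sinφ1·cosφ2·cosΔλ=-0.88206112; θ=atan2(y, x)=152.7203° ≈ 152.7°
Leg 4: φ1=-1.0599856, φ2=1.0411552, Δφ=2.1011408, Δλ=-5.2901785 rad; a=sin²(Δφ/2)+cosφ1·cosφ2·sin²(Δλ/2)=0.8089619365; c=2·atan2(√a, √(1-a))=2.236895698; dist=6371·c=14251.262 ≈ 14251.3 km; running total=37963.5 km
Leg 4 bearing: y=sinΔλ·cosφ2=0.42321171, x=cosφ1·sinφ2-sinφ1·cosφ2·cosΔλ=0.66261749; θ=atan2(y, x)=32.5662° ≈ 32.6°
Leg 5: φ1=1.0411552, φ2=-0.0709145, Δφ=-1.1120697, Δλ=2.1551500 rad; a=sin²(Δφ/2)+cosφ1·cosφ2·sin²(Δλ/2)=0.6695792392; c=2·atan2(√a, √(1-a))=1.916818538; dist=6371·c=12212.051 ≈ 12212.1 km; running total=50175.6 km
Leg 5 bearing: y=sinΔλ·cosφ2=0.83197248, x=cosφ1·sinφ2-sinφ1·cosφ2·cosΔλ=0.43908237; θ=atan2(y, x)=62.1767° ≈ 62.2°

Leg 1: dist=8690.9 km, bearing=229.0°
Leg 2: dist=5797.6 km, bearing=48.1°
Leg 3: dist=9223.7 km, bearing=152.7°
Leg 4: dist=14251.3 km, bearing=32.6°
Leg 5: dist=12212.1 km, bearing=62.2°
Total: 50175.6 km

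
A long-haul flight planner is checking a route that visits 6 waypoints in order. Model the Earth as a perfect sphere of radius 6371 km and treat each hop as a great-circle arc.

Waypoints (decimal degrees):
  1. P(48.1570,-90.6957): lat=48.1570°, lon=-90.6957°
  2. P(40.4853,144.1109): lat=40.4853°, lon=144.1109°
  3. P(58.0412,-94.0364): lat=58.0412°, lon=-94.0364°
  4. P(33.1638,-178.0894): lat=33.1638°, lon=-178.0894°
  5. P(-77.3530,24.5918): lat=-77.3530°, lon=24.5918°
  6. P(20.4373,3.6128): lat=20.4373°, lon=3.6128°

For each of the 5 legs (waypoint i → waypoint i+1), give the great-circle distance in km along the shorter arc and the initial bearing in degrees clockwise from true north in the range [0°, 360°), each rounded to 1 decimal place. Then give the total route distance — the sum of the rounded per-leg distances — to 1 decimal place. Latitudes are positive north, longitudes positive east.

Leg 1: φ1=0.8404982, φ2=0.7066018, Δφ=-0.1338964, Δλ=4.0981483 rad; a=sin²(Δφ/2)+cosφ1·cosφ2·sin²(Δλ/2)=0.4043700535; c=2·atan2(√a, √(1-a))=1.378350752; dist=6371·c=8781.473 ≈ 8781.5 km; running total=8781.5 km
Leg 1 bearing: y=sinΔλ·cosφ2=-0.62154849, x=cosφ1·sinφ2-sinφ1·cosφ2·cosΔλ=0.75966909; θ=atan2(y, x)=-39.2895° <0 so +360° → 320.7105° ≈ 320.7°
Leg 2: φ1=0.7066018, φ2=1.0130100, Δφ=0.3064083, Δλ=-4.1564545 rad; a=sin²(Δφ/2)+cosφ1·cosφ2·sin²(Δλ/2)=0.3308052644; c=2·atan2(√a, √(1-a))=1.225591454; dist=6371·c=7808.243 ≈ 7808.2 km; running total=16589.7 km
Leg 2 bearing: y=sinΔλ·cosφ2=0.44959938, x=cosφ1·sinφ2-sinφ1·cosφ2·cosΔλ=0.82665166; θ=atan2(y, x)=28.5409° ≈ 28.5°
Leg 3: φ1=1.0130100, φ2=0.5788175, Δφ=-0.4341925, Δλ=-1.4670016 rad; a=sin²(Δφ/2)+cosφ1·cosφ2·sin²(Δλ/2)=0.2449861328; c=2·atan2(√a, √(1-a))=1.035579293; dist=6371·c=6597.676 ≈ 6597.7 km; running total=23187.4 km
Leg 3 bearing: y=sinΔλ·cosφ2=-0.83260491, x=cosφ1·sinφ2-sinφ1·cosφ2·cosΔλ=0.21596475; θ=atan2(y, x)=-75.4588° <0 so +360° → 284.5412° ≈ 284.5°
Leg 4: φ1=0.5788175, φ2=-1.3500645, Δφ=-1.9288820, Δλ=3.5374543 rad; a=sin²(Δφ/2)+cosφ1·cosφ2·sin²(Δλ/2)=0.8514339936; c=2·atan2(√a, √(1-a))=2.350217755; dist=6371·c=14973.237 ≈ 14973.2 km; running total=38160.6 km
Leg 4 bearing: y=sinΔλ·cosφ2=-0.08442542, x=cosφ1·sinφ2-sinφ1·cosφ2·cosΔλ=-0.70629239; θ=atan2(y, x)=-173.1836° <0 so +360° → 186.8164° ≈ 186.8°
Leg 5: φ1=-1.3500645, φ2=0.3566982, Δφ=1.7067627, Δλ=-0.3661526 rad; a=sin²(Δφ/2)+cosφ1·cosφ2·sin²(Δλ/2)=0.5745738479; c=2·atan2(√a, √(1-a))=1.720502598; dist=6371·c=10961.322 ≈ 10961.3 km; running total=49121.9 km
Leg 5 bearing: y=sinΔλ·cosφ2=-0.33548977, x=cosφ1·sinφ2-sinφ1·cosφ2·cosΔλ=0.93016212; θ=atan2(y, x)=-19.8333° <0 so +360° → 340.1667° ≈ 340.2°

Leg 1: dist=8781.5 km, bearing=320.7°
Leg 2: dist=7808.2 km, bearing=28.5°
Leg 3: dist=6597.7 km, bearing=284.5°
Leg 4: dist=14973.2 km, bearing=186.8°
Leg 5: dist=10961.3 km, bearing=340.2°
Total: 49121.9 km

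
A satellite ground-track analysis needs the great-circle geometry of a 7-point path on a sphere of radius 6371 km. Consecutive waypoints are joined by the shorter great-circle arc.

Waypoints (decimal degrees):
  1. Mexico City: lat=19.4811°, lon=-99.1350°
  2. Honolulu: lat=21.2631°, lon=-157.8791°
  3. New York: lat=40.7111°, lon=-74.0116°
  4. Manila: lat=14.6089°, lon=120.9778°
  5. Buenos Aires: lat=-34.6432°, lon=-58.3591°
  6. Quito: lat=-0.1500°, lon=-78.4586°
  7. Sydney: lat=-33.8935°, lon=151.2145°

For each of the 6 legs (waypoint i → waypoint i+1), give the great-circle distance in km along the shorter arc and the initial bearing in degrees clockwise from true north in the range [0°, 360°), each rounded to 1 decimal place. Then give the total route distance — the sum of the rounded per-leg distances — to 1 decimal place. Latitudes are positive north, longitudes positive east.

Leg 1: φ1=0.3400093, φ2=0.3711111, Δφ=0.0311018, Δλ=-1.0252780 rad; a=sin²(Δφ/2)+cosφ1·cosφ2·sin²(Δλ/2)=0.2115997236; c=2·atan2(√a, √(1-a))=0.955989720; dist=6371·c=6090.611 ≈ 6090.6 km; running total=6090.6 km
Leg 1 bearing: y=sinΔλ·cosφ2=-0.79666394, x=cosφ1·sinφ2-sinφ1·cosφ2·cosΔλ=0.18063137; θ=atan2(y, x)=-77.2250° <0 so +360° → 282.7750° ≈ 282.8°
Leg 2: φ1=0.3711111, φ2=0.7105427, Δφ=0.3394316, Δλ=1.4637640 rad; a=sin²(Δφ/2)+cosφ1·cosφ2·sin²(Δλ/2)=0.3439992341; c=2·atan2(√a, √(1-a))=1.253497326; dist=6371·c=7986.031 ≈ 7986.0 km; running total=14076.6 km
Leg 2 bearing: y=sinΔλ·cosφ2=0.75367030, x=cosφ1·sinφ2-sinφ1·cosφ2·cosΔλ=0.57847742; θ=atan2(y, x)=52.4921° ≈ 52.5°
Leg 3: φ1=0.7105427, φ2=0.2549734, Δφ=-0.4555693, Δλ=3.4032070 rad; a=sin²(Δφ/2)+cosφ1·cosφ2·sin²(Δλ/2)=0.7720170778; c=2·atan2(√a, √(1-a))=2.146033913; dist=6371·c=13672.382 ≈ 13672.4 km; running total=27749.0 km
Leg 3 bearing: y=sinΔλ·cosφ2=-0.25027850, x=cosφ1·sinφ2-sinφ1·cosφ2·cosΔλ=0.80086672; θ=atan2(y, x)=-17.3545° <0 so +360° → 342.6455° ≈ 342.6°
Leg 4: φ1=0.2549734, φ2=-0.6046379, Δφ=-0.8596113, Δλ=-3.1300194 rad; a=sin²(Δφ/2)+cosφ1·cosφ2·sin²(Δλ/2)=0.9697171938; c=2·atan2(√a, √(1-a))=2.791772561; dist=6371·c=17786.383 ≈ 17786.4 km; running total=45535.4 km
Leg 4 bearing: y=sinΔλ·cosφ2=-0.00952122, x=cosφ1·sinφ2-sinφ1·cosφ2·cosΔλ=-0.34259652; θ=atan2(y, x)=-178.4081° <0 so +360° → 181.5919° ≈ 181.6°
Leg 5: φ1=-0.6046379, φ2=-0.0026180, Δφ=0.6020199, Δλ=-0.3508025 rad; a=sin²(Δφ/2)+cosφ1·cosφ2·sin²(Δλ/2)=0.1129558006; c=2·atan2(√a, √(1-a))=0.685522454; dist=6371·c=4367.464 ≈ 4367.5 km; running total=49902.9 km
Leg 5 bearing: y=sinΔλ·cosφ2=-0.34365032, x=cosφ1·sinφ2-sinφ1·cosφ2·cosΔλ=0.53168751; θ=atan2(y, x)=-32.8762° <0 so +360° → 327.1238° ≈ 327.1°
Leg 6: φ1=-0.0026180, φ2=-0.5915532, Δφ=-0.5889352, Δλ=4.0085518 rad; a=sin²(Δφ/2)+cosφ1·cosφ2·sin²(Δλ/2)=0.7678598914; c=2·atan2(√a, √(1-a))=2.136156267; dist=6371·c=13609.452 ≈ 13609.5 km; running total=63512.4 km
Leg 6 bearing: y=sinΔλ·cosφ2=-0.63282020, x=cosφ1·sinφ2-sinφ1·cosφ2·cosΔλ=-0.55905537; θ=atan2(y, x)=-131.4585° <0 so +360° → 228.5415° ≈ 228.5°

Leg 1: dist=6090.6 km, bearing=282.8°
Leg 2: dist=7986.0 km, bearing=52.5°
Leg 3: dist=13672.4 km, bearing=342.6°
Leg 4: dist=17786.4 km, bearing=181.6°
Leg 5: dist=4367.5 km, bearing=327.1°
Leg 6: dist=13609.5 km, bearing=228.5°
Total: 63512.4 km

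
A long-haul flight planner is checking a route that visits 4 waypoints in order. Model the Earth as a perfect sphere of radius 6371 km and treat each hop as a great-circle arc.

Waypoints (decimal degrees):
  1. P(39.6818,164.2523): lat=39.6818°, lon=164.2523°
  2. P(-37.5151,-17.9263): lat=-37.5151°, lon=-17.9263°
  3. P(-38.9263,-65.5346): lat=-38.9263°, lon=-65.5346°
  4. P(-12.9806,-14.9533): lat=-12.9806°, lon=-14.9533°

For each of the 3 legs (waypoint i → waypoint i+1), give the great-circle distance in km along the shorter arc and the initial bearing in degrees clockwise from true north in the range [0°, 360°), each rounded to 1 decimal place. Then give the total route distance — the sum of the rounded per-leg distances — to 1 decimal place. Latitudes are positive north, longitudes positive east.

Leg 1: dist=19708.7 km, bearing=38.8°
Leg 2: dist=4114.0 km, bearing=252.7°
Leg 3: dist=5726.7 km, bearing=74.1°
Total: 29549.4 km

Leg 1: φ1=0.6925781, φ2=-0.6547620, Δφ=-1.3473401, Δλ=-3.1796164 rad; a=sin²(Δφ/2)+cosφ1·cosφ2·sin²(Δλ/2)=0.9994219103; c=2·atan2(√a, √(1-a))=3.093501029; dist=6371·c=19708.695 ≈ 19708.7 km; running total=19708.7 km
Leg 1 bearing: y=sinΔλ·cosφ2=0.03015290, x=cosφ1·sinφ2-sinφ1·cosφ2·cosΔλ=0.03744095; θ=atan2(y, x)=38.8461° ≈ 38.8°
Leg 2: φ1=-0.6547620, φ2=-0.6793921, Δφ=-0.0246301, Δλ=-0.8309216 rad; a=sin²(Δφ/2)+cosφ1·cosφ2·sin²(Δλ/2)=0.1006734830; c=2·atan2(√a, √(1-a))=0.645742704; dist=6371·c=4114.027 ≈ 4114.0 km; running total=23822.7 km
Leg 2 bearing: y=sinΔλ·cosφ2=-0.57456088, x=cosφ1·sinφ2-sinφ1·cosφ2·cosΔλ=-0.17897802; θ=atan2(y, x)=-107.3020° <0 so +360° → 252.6980° ≈ 252.7°
Leg 3: φ1=-0.6793921, φ2=-0.2265542, Δφ=0.4528379, Δλ=0.8828102 rad; a=sin²(Δφ/2)+cosφ1·cosφ2·sin²(Δλ/2)=0.1887507231; c=2·atan2(√a, √(1-a))=0.898865115; dist=6371·c=5726.670 ≈ 5726.7 km; running total=29549.4 km
Leg 3 bearing: y=sinΔλ·cosφ2=0.75278537, x=cosφ1·sinφ2-sinφ1·cosφ2·cosΔλ=0.21403210; θ=atan2(y, x)=74.1285° ≈ 74.1°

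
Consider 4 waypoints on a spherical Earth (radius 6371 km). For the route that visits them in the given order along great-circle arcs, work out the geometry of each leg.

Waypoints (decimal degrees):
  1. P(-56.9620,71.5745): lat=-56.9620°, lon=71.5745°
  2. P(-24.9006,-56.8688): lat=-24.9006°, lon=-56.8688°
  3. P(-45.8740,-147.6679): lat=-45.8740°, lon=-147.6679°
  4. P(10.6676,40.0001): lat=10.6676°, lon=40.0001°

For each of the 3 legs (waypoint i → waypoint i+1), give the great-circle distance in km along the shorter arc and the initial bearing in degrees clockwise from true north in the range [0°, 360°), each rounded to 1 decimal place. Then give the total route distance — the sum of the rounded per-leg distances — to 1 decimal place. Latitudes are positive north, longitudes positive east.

Leg 1: φ1=-0.9941744, φ2=-0.4345975, Δφ=0.5595770, Δλ=-2.2417585 rad; a=sin²(Δφ/2)+cosφ1·cosφ2·sin²(Δλ/2)=0.4772463326; c=2·atan2(√a, √(1-a))=1.525273270; dist=6371·c=9717.516 ≈ 9717.5 km; running total=9717.5 km
Leg 1 bearing: y=sinΔλ·cosφ2=-0.71041502, x=cosφ1·sinφ2-sinφ1·cosφ2·cosΔλ=-0.70231017; θ=atan2(y, x)=-134.6713° <0 so +360° → 225.3287° ≈ 225.3°
Leg 2: φ1=-0.4345975, φ2=-0.8006523, Δφ=-0.3660549, Δλ=-1.5847433 rad; a=sin²(Δφ/2)+cosφ1·cosφ2·sin²(Δλ/2)=0.3532883527; c=2·atan2(√a, √(1-a))=1.272990530; dist=6371·c=8110.223 ≈ 8110.2 km; running total=17827.7 km
Leg 2 bearing: y=sinΔλ·cosφ2=-0.69617089, x=cosφ1·sinφ2-sinφ1·cosφ2·cosΔλ=-0.65517087; θ=atan2(y, x)=-133.2622° <0 so +360° → 226.7378° ≈ 226.7°
Leg 3: φ1=-0.8006523, φ2=0.1861847, Δφ=0.9868371, Δλ=3.2754245 rad; a=sin²(Δφ/2)+cosφ1·cosφ2·sin²(Δλ/2)=0.9054811257; c=2·atan2(√a, √(1-a))=2.516591170; dist=6371·c=16033.202 ≈ 16033.2 km; running total=33860.9 km
Leg 3 bearing: y=sinΔλ·cosφ2=-0.13112666, x=cosφ1·sinφ2-sinφ1·cosφ2·cosΔλ=-0.57021577; θ=atan2(y, x)=-167.0494° <0 so +360° → 192.9506° ≈ 193.0°

Leg 1: dist=9717.5 km, bearing=225.3°
Leg 2: dist=8110.2 km, bearing=226.7°
Leg 3: dist=16033.2 km, bearing=193.0°
Total: 33860.9 km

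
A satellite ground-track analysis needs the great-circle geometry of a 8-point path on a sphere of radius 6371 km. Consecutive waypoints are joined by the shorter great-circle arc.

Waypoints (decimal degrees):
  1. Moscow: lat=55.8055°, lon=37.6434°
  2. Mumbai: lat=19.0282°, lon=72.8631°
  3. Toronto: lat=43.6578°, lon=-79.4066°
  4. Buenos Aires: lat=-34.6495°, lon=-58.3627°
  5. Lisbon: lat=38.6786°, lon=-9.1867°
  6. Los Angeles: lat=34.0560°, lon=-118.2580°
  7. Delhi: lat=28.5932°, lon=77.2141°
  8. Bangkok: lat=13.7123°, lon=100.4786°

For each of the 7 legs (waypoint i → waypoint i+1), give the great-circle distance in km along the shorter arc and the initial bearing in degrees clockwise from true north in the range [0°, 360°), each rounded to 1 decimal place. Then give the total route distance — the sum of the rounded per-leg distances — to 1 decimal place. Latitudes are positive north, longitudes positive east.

Leg 1: dist=5034.3 km, bearing=129.9°
Leg 2: dist=12493.1 km, bearing=338.7°
Leg 3: dist=8964.6 km, bearing=162.6°
Leg 4: dist=9596.2 km, bearing=36.3°
Leg 5: dist=9121.4 km, bearing=307.8°
Leg 6: dist=12861.1 km, bearing=344.9°
Leg 7: dist=2915.5 km, bearing=119.7°
Total: 60986.2 km

Leg 1: φ1=0.9739897, φ2=0.3321047, Δφ=-0.6418850, Δλ=0.6146997 rad; a=sin²(Δφ/2)+cosφ1·cosφ2·sin²(Δλ/2)=0.1481433535; c=2·atan2(√a, √(1-a))=0.790185838; dist=6371·c=5034.274 ≈ 5034.3 km; running total=5034.3 km
Leg 1 bearing: y=sinΔλ·cosφ2=0.54520060, x=cosφ1·sinφ2-sinφ1·cosφ2·cosΔλ=-0.45556987; θ=atan2(y, x)=129.8821° ≈ 129.9°
Leg 2: φ1=0.3321047, φ2=0.7619724, Δφ=0.4298676, Δλ=-2.6576076 rad; a=sin²(Δφ/2)+cosφ1·cosφ2·sin²(Δλ/2)=0.6901570684; c=2·atan2(√a, √(1-a))=1.960932259; dist=6371·c=12493.099 ≈ 12493.1 km; running total=17527.4 km
Leg 2 bearing: y=sinΔλ·cosφ2=-0.33664068, x=cosφ1·sinφ2-sinφ1·cosφ2·cosΔλ=0.86141408; θ=atan2(y, x)=-21.3456° <0 so +360° → 338.6544° ≈ 338.7°
Leg 3: φ1=0.7619724, φ2=-0.6047479, Δφ=-1.3667202, Δλ=0.3672853 rad; a=sin²(Δφ/2)+cosφ1·cosφ2·sin²(Δλ/2)=0.4185157989; c=2·atan2(√a, √(1-a))=1.407097793; dist=6371·c=8964.620 ≈ 8964.6 km; running total=26492.0 km
Leg 3 bearing: y=sinΔλ·cosφ2=0.29539813, x=cosφ1·sinφ2-sinφ1·cosφ2·cosΔλ=-0.94137200; θ=atan2(y, x)=162.5784° ≈ 162.6°
Leg 4: φ1=-0.6047479, φ2=0.6750689, Δφ=1.2798168, Δλ=0.8582831 rad; a=sin²(Δφ/2)+cosφ1·cosφ2·sin²(Δλ/2)=0.4677411428; c=2·atan2(√a, √(1-a))=1.506233769; dist=6371·c=9596.215 ≈ 9596.2 km; running total=36088.2 km
Leg 4 bearing: y=sinΔλ·cosφ2=0.59074498, x=cosφ1·sinφ2-sinφ1·cosφ2·cosΔλ=0.80427473; θ=atan2(y, x)=36.2975° ≈ 36.3°
Leg 5: φ1=0.6750689, φ2=0.5943893, Δφ=-0.0806796, Δλ=-1.9036533 rad; a=sin²(Δφ/2)+cosφ1·cosφ2·sin²(Δλ/2)=0.4306774929; c=2·atan2(√a, √(1-a))=1.431703243; dist=6371·c=9121.381 ≈ 9121.4 km; running total=45209.6 km
Leg 5 bearing: y=sinΔλ·cosφ2=-0.78301702, x=cosφ1·sinφ2-sinφ1·cosφ2·cosΔλ=0.60635131; θ=atan2(y, x)=-52.2466° <0 so +360° → 307.7534° ≈ 307.8°
Leg 6: φ1=0.5943893, φ2=0.4990455, Δφ=-0.0953438, Δλ=3.4116317 rad; a=sin²(Δφ/2)+cosφ1·cosφ2·sin²(Δλ/2)=0.7165374412; c=2·atan2(√a, √(1-a))=2.018697708; dist=6371·c=12861.123 ≈ 12861.1 km; running total=58070.7 km
Leg 6 bearing: y=sinΔλ·cosφ2=-0.23423389, x=cosφ1·sinφ2-sinφ1·cosφ2·cosΔλ=0.87039108; θ=atan2(y, x)=-15.0622° <0 so +360° → 344.9378° ≈ 344.9°
Leg 7: φ1=0.4990455, φ2=0.2393248, Δφ=-0.2597207, Δλ=0.4060421 rad; a=sin²(Δφ/2)+cosφ1·cosφ2·sin²(Δλ/2)=0.0514478707; c=2·atan2(√a, √(1-a))=0.457625198; dist=6371·c=2915.530 ≈ 2915.5 km; running total=60986.2 km
Leg 7 bearing: y=sinΔλ·cosφ2=0.38371885, x=cosφ1·sinφ2-sinφ1·cosφ2·cosΔλ=-0.21900638; θ=atan2(y, x)=119.7154° ≈ 119.7°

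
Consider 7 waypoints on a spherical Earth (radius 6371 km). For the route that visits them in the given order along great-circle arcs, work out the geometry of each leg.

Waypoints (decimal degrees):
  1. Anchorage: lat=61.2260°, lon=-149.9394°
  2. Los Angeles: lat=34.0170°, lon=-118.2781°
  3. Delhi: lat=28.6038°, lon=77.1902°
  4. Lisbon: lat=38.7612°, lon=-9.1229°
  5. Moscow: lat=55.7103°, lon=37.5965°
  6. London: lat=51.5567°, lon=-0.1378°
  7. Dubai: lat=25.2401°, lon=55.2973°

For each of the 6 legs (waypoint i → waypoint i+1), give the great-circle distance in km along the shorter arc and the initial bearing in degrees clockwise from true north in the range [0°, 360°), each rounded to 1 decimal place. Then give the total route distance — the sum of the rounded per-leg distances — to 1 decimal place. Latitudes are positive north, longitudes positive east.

Leg 1: dist=3770.1 km, bearing=128.7°
Leg 2: dist=12864.3 km, bearing=344.9°
Leg 3: dist=7771.9 km, bearing=304.0°
Leg 4: dist=3899.8 km, bearing=45.5°
Leg 5: dist=2497.9 km, bearing=275.3°
Leg 6: dist=5474.0 km, bearing=100.4°
Total: 36278.0 km

Leg 1: φ1=1.0685953, φ2=0.5937087, Δφ=-0.4748866, Δλ=0.5525939 rad; a=sin²(Δφ/2)+cosφ1·cosφ2·sin²(Δλ/2)=0.0850188169; c=2·atan2(√a, √(1-a))=0.591756112; dist=6371·c=3770.078 ≈ 3770.1 km; running total=3770.1 km
Leg 1 bearing: y=sinΔλ·cosφ2=0.43507211, x=cosφ1·sinφ2-sinφ1·cosφ2·cosΔλ=-0.34910562; θ=atan2(y, x)=128.7439° ≈ 128.7°
Leg 2: φ1=0.5937087, φ2=0.4992305, Δφ=-0.0944782, Δλ=3.4115654 rad; a=sin²(Δφ/2)+cosφ1·cosφ2·sin²(Δλ/2)=0.7167592494; c=2·atan2(√a, √(1-a))=2.019189931; dist=6371·c=12864.259 ≈ 12864.3 km; running total=16634.4 km
Leg 2 bearing: y=sinΔλ·cosφ2=-0.23415415, x=cosφ1·sinφ2-sinφ1·cosφ2·cosΔλ=0.87019167; θ=atan2(y, x)=-15.0606° <0 so +360° → 344.9394° ≈ 344.9°
Leg 3: φ1=0.4992305, φ2=0.6765106, Δφ=0.1772801, Δλ=-1.5064478 rad; a=sin²(Δφ/2)+cosφ1·cosφ2·sin²(Δλ/2)=0.3281219648; c=2·atan2(√a, √(1-a))=1.219882519; dist=6371·c=7771.872 ≈ 7771.9 km; running total=24406.3 km
Leg 3 bearing: y=sinΔλ·cosφ2=-0.77814828, x=cosφ1·sinφ2-sinφ1·cosφ2·cosΔλ=0.52565866; θ=atan2(y, x)=-55.9600° <0 so +360° → 304.0400° ≈ 304.0°
Leg 4: φ1=0.6765106, φ2=0.9723282, Δφ=0.2958176, Δλ=0.8154074 rad; a=sin²(Δφ/2)+cosφ1·cosφ2·sin²(Δλ/2)=0.0907821484; c=2·atan2(√a, √(1-a))=0.612113029; dist=6371·c=3899.772 ≈ 3899.8 km; running total=28306.1 km
Leg 4 bearing: y=sinΔλ·cosφ2=0.41014162, x=cosφ1·sinφ2-sinφ1·cosφ2·cosΔλ=0.40242620; θ=atan2(y, x)=45.5440° ≈ 45.5°
Leg 5: φ1=0.9723282, φ2=0.8998342, Δφ=-0.0724940, Δλ=-0.6585878 rad; a=sin²(Δφ/2)+cosφ1·cosφ2·sin²(Δλ/2)=0.0379419225; c=2·atan2(√a, √(1-a))=0.392080295; dist=6371·c=2497.944 ≈ 2497.9 km; running total=30804.0 km
Leg 5 bearing: y=sinΔλ·cosφ2=-0.38050517, x=cosφ1·sinφ2-sinφ1·cosφ2·cosΔλ=0.03500216; θ=atan2(y, x)=-84.7442° <0 so +360° → 275.2558° ≈ 275.3°
Leg 6: φ1=0.8998342, φ2=0.4405228, Δφ=-0.4593113, Δλ=0.9675250 rad; a=sin²(Δφ/2)+cosφ1·cosφ2·sin²(Δλ/2)=0.1734811822; c=2·atan2(√a, √(1-a))=0.859207788; dist=6371·c=5474.013 ≈ 5474.0 km; running total=36278.0 km
Leg 6 bearing: y=sinΔλ·cosφ2=0.74486510, x=cosφ1·sinφ2-sinφ1·cosφ2·cosΔλ=-0.13681312; θ=atan2(y, x)=100.4078° ≈ 100.4°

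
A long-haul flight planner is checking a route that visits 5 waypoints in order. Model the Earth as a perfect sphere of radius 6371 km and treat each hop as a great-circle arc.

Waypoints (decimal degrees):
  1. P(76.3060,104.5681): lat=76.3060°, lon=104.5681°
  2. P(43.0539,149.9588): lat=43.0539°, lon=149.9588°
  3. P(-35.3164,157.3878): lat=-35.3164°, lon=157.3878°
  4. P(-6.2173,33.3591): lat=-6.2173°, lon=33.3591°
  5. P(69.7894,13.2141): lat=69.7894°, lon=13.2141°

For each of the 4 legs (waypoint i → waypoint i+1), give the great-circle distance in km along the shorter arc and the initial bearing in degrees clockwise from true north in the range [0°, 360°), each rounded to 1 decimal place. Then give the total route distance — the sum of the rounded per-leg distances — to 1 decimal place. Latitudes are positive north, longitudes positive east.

Leg 1: φ1=1.3317909, φ2=0.7514323, Δφ=-0.5803586, Δλ=0.7922172 rad; a=sin²(Δφ/2)+cosφ1·cosφ2·sin²(Δλ/2)=0.1076186634; c=2·atan2(√a, √(1-a))=0.668483204; dist=6371·c=4258.906 ≈ 4258.9 km; running total=4258.9 km
Leg 1 bearing: y=sinΔλ·cosφ2=0.52020255, x=cosφ1·sinφ2-sinφ1·cosφ2·cosΔλ=-0.33695231; θ=atan2(y, x)=122.9325° ≈ 122.9°
Leg 2: φ1=0.7514323, φ2=-0.6163875, Δφ=-1.3678198, Δλ=0.1296605 rad; a=sin²(Δφ/2)+cosφ1·cosφ2·sin²(Δλ/2)=0.4017096325; c=2·atan2(√a, √(1-a))=1.372926944; dist=6371·c=8746.918 ≈ 8746.9 km; running total=13005.8 km
Leg 2 bearing: y=sinΔλ·cosφ2=0.10550317, x=cosφ1·sinφ2-sinφ1·cosφ2·cosΔλ=-0.97479490; θ=atan2(y, x)=173.8229° ≈ 173.8°
Leg 3: φ1=-0.6163875, φ2=-0.1085124, Δφ=0.5078751, Δλ=-2.1647092 rad; a=sin²(Δφ/2)+cosφ1·cosφ2·sin²(Δλ/2)=0.6956659514; c=2·atan2(√a, √(1-a))=1.972874803; dist=6371·c=12569.185 ≈ 12569.2 km; running total=25575.0 km
Leg 3 bearing: y=sinΔλ·cosφ2=-0.82388287, x=cosφ1·sinφ2-sinφ1·cosφ2·cosΔλ=-0.40997117; θ=atan2(y, x)=-116.4553° <0 so +360° → 243.5447° ≈ 243.5°
Leg 4: φ1=-0.1085124, φ2=1.2180548, Δφ=1.3265672, Δλ=-0.3515966 rad; a=sin²(Δφ/2)+cosφ1·cosφ2·sin²(Δλ/2)=0.3896009142; c=2·atan2(√a, √(1-a))=1.348163563; dist=6371·c=8589.150 ≈ 8589.2 km; running total=34164.2 km
Leg 4 bearing: y=sinΔλ·cosφ2=-0.11897951, x=cosφ1·sinφ2-sinφ1·cosφ2·cosΔλ=0.96803515; θ=atan2(y, x)=-7.0070° <0 so +360° → 352.9930° ≈ 353.0°

Leg 1: dist=4258.9 km, bearing=122.9°
Leg 2: dist=8746.9 km, bearing=173.8°
Leg 3: dist=12569.2 km, bearing=243.5°
Leg 4: dist=8589.2 km, bearing=353.0°
Total: 34164.2 km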